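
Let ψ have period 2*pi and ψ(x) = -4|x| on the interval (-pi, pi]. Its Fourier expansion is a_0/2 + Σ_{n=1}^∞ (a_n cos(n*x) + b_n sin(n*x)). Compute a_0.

-4*pi

a_0 = 1/pi ∫_{-pi}^{pi} ψ(x) dx = 1/pi · (-4*pi**2) = -4*pi.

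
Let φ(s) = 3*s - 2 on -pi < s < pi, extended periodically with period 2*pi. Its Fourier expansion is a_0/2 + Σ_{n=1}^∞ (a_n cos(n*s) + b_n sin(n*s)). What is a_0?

-4

a_0 = 1/pi ∫_{-pi}^{pi} φ(s) ds = 1/pi · (-4*pi) = -4.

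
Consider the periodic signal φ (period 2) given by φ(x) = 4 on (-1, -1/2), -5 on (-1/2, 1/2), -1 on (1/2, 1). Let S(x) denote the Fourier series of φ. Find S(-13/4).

x = -13/4 differs from x = 3/4 by -2 full period(s), and the series is 2-periodic.
φ is continuous at x = 3/4 with value -1, so the series converges to -1 there.

-1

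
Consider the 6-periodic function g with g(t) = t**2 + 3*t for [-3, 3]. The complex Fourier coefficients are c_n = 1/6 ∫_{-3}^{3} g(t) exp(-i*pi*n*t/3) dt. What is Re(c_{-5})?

-18/(25*pi**2)

Since g is real-valued, Re(c_{-5}) = 1/6 ∫_{-3}^{3} g(t) cos(-5*pi*t/3) dt = a_{5}/2.
Integrating by parts twice (tabular method), an antiderivative of (t**2 + 3*t) cos(-5*pi*t/3) is 3*t**2*sin(5*pi*t/3)/(5*pi) + 9*t*sin(5*pi*t/3)/(5*pi) + 18*t*cos(5*pi*t/3)/(25*pi**2) - 54*sin(5*pi*t/3)/(125*pi**3) + 27*cos(5*pi*t/3)/(25*pi**2); evaluating from -3 to 3: ∫_{-3}^{3} (t**2 + 3*t) cos(-5*pi*t/3) dt = (-81/(25*pi**2)) - (27/(25*pi**2)) = -108/(25*pi**2).
Hence Re(c_{-5}) = (1/6)·(-108/(25*pi**2)) = -18/(25*pi**2).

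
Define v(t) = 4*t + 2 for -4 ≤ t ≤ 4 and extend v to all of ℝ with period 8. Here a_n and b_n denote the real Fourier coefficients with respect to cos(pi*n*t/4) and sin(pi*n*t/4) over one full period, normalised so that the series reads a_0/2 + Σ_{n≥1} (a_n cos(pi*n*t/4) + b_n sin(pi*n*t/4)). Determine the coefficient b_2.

-16/pi

b_2 = 1/4 ∫_{-4}^{4} v(t) sin(pi*t/2) dt.
Integrating by parts (boundary term plus one more integral), an antiderivative of (4*t + 2) sin(pi*t/2) is -8*t*cos(pi*t/2)/pi + 16*sin(pi*t/2)/pi**2 - 4*cos(pi*t/2)/pi; evaluating from -4 to 4: ∫_{-4}^{4} (4*t + 2) sin(pi*t/2) dt = (-36/pi) - (28/pi) = -64/pi.
Hence b_2 = (1/4)·(-64/pi) = -16/pi.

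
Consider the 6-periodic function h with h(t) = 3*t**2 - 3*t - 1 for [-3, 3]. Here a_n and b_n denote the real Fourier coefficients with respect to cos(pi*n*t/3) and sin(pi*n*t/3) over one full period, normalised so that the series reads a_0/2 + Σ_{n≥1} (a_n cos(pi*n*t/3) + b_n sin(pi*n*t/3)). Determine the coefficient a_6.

a_6 = 1/3 ∫_{-3}^{3} h(t) cos(2*pi*t) dt.
Integrating by parts twice (tabular method), an antiderivative of (3*t**2 - 3*t - 1) cos(2*pi*t) is 3*t**2*sin(2*pi*t)/(2*pi) - 3*t*sin(2*pi*t)/(2*pi) + 3*t*cos(2*pi*t)/(2*pi**2) - sin(2*pi*t)/(2*pi) - 3*sin(2*pi*t)/(4*pi**3) - 3*cos(2*pi*t)/(4*pi**2); evaluating from -3 to 3: ∫_{-3}^{3} (3*t**2 - 3*t - 1) cos(2*pi*t) dt = (15/(4*pi**2)) - (-21/(4*pi**2)) = 9/pi**2.
Hence a_6 = (1/3)·(9/pi**2) = 3/pi**2.

3/pi**2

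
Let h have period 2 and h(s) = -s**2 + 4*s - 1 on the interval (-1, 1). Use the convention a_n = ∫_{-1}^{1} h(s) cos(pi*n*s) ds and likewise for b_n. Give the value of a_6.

a_6 = ∫_{-1}^{1} h(s) cos(6*pi*s) ds.
Integrating by parts twice (tabular method), an antiderivative of (-s**2 + 4*s - 1) cos(6*pi*s) is -s**2*sin(6*pi*s)/(6*pi) + 2*s*sin(6*pi*s)/(3*pi) - s*cos(6*pi*s)/(18*pi**2) - sin(6*pi*s)/(6*pi) + sin(6*pi*s)/(108*pi**3) + cos(6*pi*s)/(9*pi**2); evaluating from -1 to 1: ∫_{-1}^{1} (-s**2 + 4*s - 1) cos(6*pi*s) ds = (1/(18*pi**2)) - (1/(6*pi**2)) = -1/(9*pi**2).
Hence a_6 = -1/(9*pi**2).

-1/(9*pi**2)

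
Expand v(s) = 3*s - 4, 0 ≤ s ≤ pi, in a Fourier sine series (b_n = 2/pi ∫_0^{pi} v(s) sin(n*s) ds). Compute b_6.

-1

b_6 = 2/pi ∫_0^{pi} (3*s - 4) sin(6*s) ds.
Integrating by parts (boundary term plus one more integral), an antiderivative of (3*s - 4) sin(6*s) is -s*cos(6*s)/2 + sin(6*s)/12 + 2*cos(6*s)/3; evaluating from 0 to pi: ∫_{0}^{pi} (3*s - 4) sin(6*s) ds = (2/3 - pi/2) - (2/3) = -pi/2.
Hence b_6 = (2/pi)·(-pi/2) = -1.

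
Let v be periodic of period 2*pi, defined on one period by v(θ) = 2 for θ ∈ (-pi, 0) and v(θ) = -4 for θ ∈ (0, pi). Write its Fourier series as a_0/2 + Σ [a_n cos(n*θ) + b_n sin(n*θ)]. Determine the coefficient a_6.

a_6 = 1/pi ∫_{-pi}^{pi} v(θ) cos(6*θ) dθ.
Split the integral at the breakpoints.
Directly, an antiderivative of (2) cos(6*θ) is sin(6*θ)/3; evaluating from -pi to 0: ∫_{-pi}^{0} (2) cos(6*θ) dθ = (0) - (0) = 0.
Directly, an antiderivative of (-4) cos(6*θ) is -2*sin(6*θ)/3; evaluating from 0 to pi: ∫_{0}^{pi} (-4) cos(6*θ) dθ = (0) - (0) = 0.
Summing the pieces and multiplying by (1/pi) gives a_6 = 0.

0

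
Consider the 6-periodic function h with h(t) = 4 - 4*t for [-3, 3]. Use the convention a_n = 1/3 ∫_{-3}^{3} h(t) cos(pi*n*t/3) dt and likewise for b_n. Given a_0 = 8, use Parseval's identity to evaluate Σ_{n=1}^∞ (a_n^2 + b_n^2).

96

Parseval: a_0^2/2 + Σ_{n≥1} (a_n^2+b_n^2) = 1/3 ∫_{-3}^{3} h(t)^2 dt = 128.
Subtract a_0^2/2 = 32: Σ (a_n^2+b_n^2) = 96.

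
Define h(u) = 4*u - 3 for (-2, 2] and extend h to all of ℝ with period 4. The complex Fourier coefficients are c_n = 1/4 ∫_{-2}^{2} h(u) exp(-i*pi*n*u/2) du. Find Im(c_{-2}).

Since h is real-valued, Im(c_{-2}) = -1/4 ∫_{-2}^{2} h(u) sin(-pi*u) du = b_{2}/2.
Integrating by parts (boundary term plus one more integral), an antiderivative of (4*u - 3) sin(-pi*u) is 4*u*cos(pi*u)/pi - 4*sin(pi*u)/pi**2 - 3*cos(pi*u)/pi; evaluating from -2 to 2: ∫_{-2}^{2} (4*u - 3) sin(-pi*u) du = (5/pi) - (-11/pi) = 16/pi.
Hence Im(c_{-2}) = (-1/4)·(16/pi) = -4/pi.

-4/pi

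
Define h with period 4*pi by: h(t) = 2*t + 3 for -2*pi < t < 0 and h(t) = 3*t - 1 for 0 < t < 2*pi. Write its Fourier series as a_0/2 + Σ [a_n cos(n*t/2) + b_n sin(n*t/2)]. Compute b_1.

10 - 8/pi

b_1 = (1/(2*pi)) ∫_{-2*pi}^{2*pi} h(t) sin(t/2) dt.
Split the integral at the breakpoints.
Integrating by parts (boundary term plus one more integral), an antiderivative of (2*t + 3) sin(t/2) is -4*t*cos(t/2) + 8*sin(t/2) - 6*cos(t/2); evaluating from -2*pi to 0: ∫_{-2*pi}^{0} (2*t + 3) sin(t/2) dt = (-6) - (6 - 8*pi) = -12 + 8*pi.
Integrating by parts (boundary term plus one more integral), an antiderivative of (3*t - 1) sin(t/2) is -6*t*cos(t/2) + 12*sin(t/2) + 2*cos(t/2); evaluating from 0 to 2*pi: ∫_{0}^{2*pi} (3*t - 1) sin(t/2) dt = (-2 + 12*pi) - (2) = -4 + 12*pi.
Summing the pieces and multiplying by (1/(2*pi)) gives b_1 = 10 - 8/pi.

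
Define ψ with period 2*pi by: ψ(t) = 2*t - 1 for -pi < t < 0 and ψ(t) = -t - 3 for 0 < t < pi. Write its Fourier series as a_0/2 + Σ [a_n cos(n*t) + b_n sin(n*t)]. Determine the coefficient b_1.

b_1 = 1/pi ∫_{-pi}^{pi} ψ(t) sin(t) dt.
Split the integral at the breakpoints.
Integrating by parts (boundary term plus one more integral), an antiderivative of (2*t - 1) sin(t) is -2*t*cos(t) + 2*sin(t) + cos(t); evaluating from -pi to 0: ∫_{-pi}^{0} (2*t - 1) sin(t) dt = (1) - (-2*pi - 1) = 2 + 2*pi.
Integrating by parts (boundary term plus one more integral), an antiderivative of (-t - 3) sin(t) is t*cos(t) - sin(t) + 3*cos(t); evaluating from 0 to pi: ∫_{0}^{pi} (-t - 3) sin(t) dt = (-pi - 3) - (3) = -6 - pi.
Summing the pieces and multiplying by (1/pi) gives b_1 = (-4 + pi)/pi.

(-4 + pi)/pi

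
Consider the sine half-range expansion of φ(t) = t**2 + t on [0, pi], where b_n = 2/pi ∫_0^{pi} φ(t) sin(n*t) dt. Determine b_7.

b_7 = 2/pi ∫_0^{pi} (t**2 + t) sin(7*t) dt.
Integrating by parts twice (tabular method), an antiderivative of (t**2 + t) sin(7*t) is -t**2*cos(7*t)/7 + 2*t*sin(7*t)/49 - t*cos(7*t)/7 + sin(7*t)/49 + 2*cos(7*t)/343; evaluating from 0 to pi: ∫_{0}^{pi} (t**2 + t) sin(7*t) dt = (-2/343 + pi/7 + pi**2/7) - (2/343) = -4/343 + pi/7 + pi**2/7.
Hence b_7 = (2/pi)·(-4/343 + pi/7 + pi**2/7) = 2*(-4 + 49*pi + 49*pi**2)/(343*pi).

2*(-4 + 49*pi + 49*pi**2)/(343*pi)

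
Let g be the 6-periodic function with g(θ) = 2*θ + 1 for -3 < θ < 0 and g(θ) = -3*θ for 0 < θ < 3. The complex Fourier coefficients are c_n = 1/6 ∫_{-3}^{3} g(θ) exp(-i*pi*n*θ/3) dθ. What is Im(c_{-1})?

Since g is real-valued, Im(c_{-1}) = -1/6 ∫_{-3}^{3} g(θ) sin(-pi*θ/3) dθ = b_{1}/2.
Split the integral at the breakpoints.
Integrating by parts (boundary term plus one more integral), an antiderivative of (2*θ + 1) sin(-pi*θ/3) is 6*θ*cos(pi*θ/3)/pi - 18*sin(pi*θ/3)/pi**2 + 3*cos(pi*θ/3)/pi; evaluating from -3 to 0: ∫_{-3}^{0} (2*θ + 1) sin(-pi*θ/3) dθ = (3/pi) - (15/pi) = -12/pi.
Integrating by parts (boundary term plus one more integral), an antiderivative of (-3*θ) sin(-pi*θ/3) is -9*θ*cos(pi*θ/3)/pi + 27*sin(pi*θ/3)/pi**2; evaluating from 0 to 3: ∫_{0}^{3} (-3*θ) sin(-pi*θ/3) dθ = (27/pi) - (0) = 27/pi.
So ∫_{-3}^{3} g(θ) sin(-pi*θ/3) dθ = 15/pi.
Hence Im(c_{-1}) = (-1/6)·(15/pi) = -5/(2*pi).

-5/(2*pi)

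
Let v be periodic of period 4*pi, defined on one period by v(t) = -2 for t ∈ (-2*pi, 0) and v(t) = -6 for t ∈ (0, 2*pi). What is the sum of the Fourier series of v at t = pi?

v is continuous at t = pi with value -6, so the series converges to -6 there.

-6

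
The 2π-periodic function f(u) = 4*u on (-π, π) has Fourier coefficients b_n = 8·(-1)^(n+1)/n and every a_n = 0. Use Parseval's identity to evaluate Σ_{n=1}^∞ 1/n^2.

Parseval: Σ b_n^2 = (1/π) ∫_{-π}^{π} f(u)^2 du = 32*pi**2/3.
Σ b_n^2 = Σ 64/n^2, so Σ 1/n^2 = (32*pi**2/3)/64 = pi**2/6.

pi**2/6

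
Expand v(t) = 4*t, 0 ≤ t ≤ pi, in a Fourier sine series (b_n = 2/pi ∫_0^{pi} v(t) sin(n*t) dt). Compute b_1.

b_1 = 2/pi ∫_0^{pi} (4*t) sin(t) dt.
Integrating by parts (boundary term plus one more integral), an antiderivative of (4*t) sin(t) is -4*t*cos(t) + 4*sin(t); evaluating from 0 to pi: ∫_{0}^{pi} (4*t) sin(t) dt = (4*pi) - (0) = 4*pi.
Hence b_1 = (2/pi)·(4*pi) = 8.

8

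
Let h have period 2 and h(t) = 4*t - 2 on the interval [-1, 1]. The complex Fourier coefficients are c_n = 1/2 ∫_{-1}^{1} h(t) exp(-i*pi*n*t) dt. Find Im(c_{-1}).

Since h is real-valued, Im(c_{-1}) = -1/2 ∫_{-1}^{1} h(t) sin(-pi*t) dt = b_{1}/2.
Integrating by parts (boundary term plus one more integral), an antiderivative of (4*t - 2) sin(-pi*t) is 4*t*cos(pi*t)/pi - 4*sin(pi*t)/pi**2 - 2*cos(pi*t)/pi; evaluating from -1 to 1: ∫_{-1}^{1} (4*t - 2) sin(-pi*t) dt = (-2/pi) - (6/pi) = -8/pi.
Hence Im(c_{-1}) = (-1/2)·(-8/pi) = 4/pi.

4/pi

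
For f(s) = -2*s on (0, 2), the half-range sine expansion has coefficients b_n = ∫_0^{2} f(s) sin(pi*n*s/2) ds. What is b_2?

4/pi

b_2 = ∫_0^{2} (-2*s) sin(pi*s) ds.
Integrating by parts (boundary term plus one more integral), an antiderivative of (-2*s) sin(pi*s) is 2*s*cos(pi*s)/pi - 2*sin(pi*s)/pi**2; evaluating from 0 to 2: ∫_{0}^{2} (-2*s) sin(pi*s) ds = (4/pi) - (0) = 4/pi.
Hence b_2 = 4/pi.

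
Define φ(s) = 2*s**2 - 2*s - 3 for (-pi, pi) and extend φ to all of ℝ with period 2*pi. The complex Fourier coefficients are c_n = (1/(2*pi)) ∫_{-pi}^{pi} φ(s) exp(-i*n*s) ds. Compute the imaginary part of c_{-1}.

-2

Since φ is real-valued, Im(c_{-1}) = -(1/(2*pi)) ∫_{-pi}^{pi} φ(s) sin(-s) ds = b_{1}/2.
Integrating by parts twice (tabular method), an antiderivative of (2*s**2 - 2*s - 3) sin(-s) is 2*s**2*cos(s) - 4*s*sin(s) - 2*s*cos(s) + 2*sin(s) - 7*cos(s); evaluating from -pi to pi: ∫_{-pi}^{pi} (2*s**2 - 2*s - 3) sin(-s) ds = (-2*pi**2 + 2*pi + 7) - (-2*pi**2 - 2*pi + 7) = 4*pi.
Hence Im(c_{-1}) = (-1/(2*pi))·(4*pi) = -2.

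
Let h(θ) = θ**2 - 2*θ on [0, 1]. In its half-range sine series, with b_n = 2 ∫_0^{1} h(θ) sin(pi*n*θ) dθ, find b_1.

-2/pi - 8/pi**3

b_1 = 2 ∫_0^{1} (θ**2 - 2*θ) sin(pi*θ) dθ.
Integrating by parts twice (tabular method), an antiderivative of (θ**2 - 2*θ) sin(pi*θ) is -θ**2*cos(pi*θ)/pi + 2*θ*sin(pi*θ)/pi**2 + 2*θ*cos(pi*θ)/pi - 2*sin(pi*θ)/pi**2 + 2*cos(pi*θ)/pi**3; evaluating from 0 to 1: ∫_{0}^{1} (θ**2 - 2*θ) sin(pi*θ) dθ = ((-pi**2 - 2)/pi**3) - (2/pi**3) = (-pi**2 - 4)/pi**3.
Hence b_1 = 2·((-pi**2 - 4)/pi**3) = -2/pi - 8/pi**3.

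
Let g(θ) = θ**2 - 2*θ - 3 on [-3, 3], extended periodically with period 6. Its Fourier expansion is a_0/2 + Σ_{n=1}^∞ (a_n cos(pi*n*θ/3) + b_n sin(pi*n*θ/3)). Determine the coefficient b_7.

-12/(7*pi)

b_7 = 1/3 ∫_{-3}^{3} g(θ) sin(7*pi*θ/3) dθ.
Integrating by parts twice (tabular method), an antiderivative of (θ**2 - 2*θ - 3) sin(7*pi*θ/3) is -3*θ**2*cos(7*pi*θ/3)/(7*pi) + 18*θ*sin(7*pi*θ/3)/(49*pi**2) + 6*θ*cos(7*pi*θ/3)/(7*pi) - 18*sin(7*pi*θ/3)/(49*pi**2) + 54*cos(7*pi*θ/3)/(343*pi**3) + 9*cos(7*pi*θ/3)/(7*pi); evaluating from -3 to 3: ∫_{-3}^{3} (θ**2 - 2*θ - 3) sin(7*pi*θ/3) dθ = (-54/(343*pi**3)) - (18*(-3 + 98*pi**2)/(343*pi**3)) = -36/(7*pi).
Hence b_7 = (1/3)·(-36/(7*pi)) = -12/(7*pi).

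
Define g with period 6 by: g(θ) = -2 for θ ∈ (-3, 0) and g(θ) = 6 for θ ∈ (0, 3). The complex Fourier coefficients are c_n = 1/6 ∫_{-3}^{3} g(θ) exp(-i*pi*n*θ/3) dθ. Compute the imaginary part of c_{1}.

Since g is real-valued, Im(c_{1}) = -1/6 ∫_{-3}^{3} g(θ) sin(pi*θ/3) dθ = -b_{1}/2.
Split the integral at the breakpoints.
Directly, an antiderivative of (-2) sin(pi*θ/3) is 6*cos(pi*θ/3)/pi; evaluating from -3 to 0: ∫_{-3}^{0} (-2) sin(pi*θ/3) dθ = (6/pi) - (-6/pi) = 12/pi.
Directly, an antiderivative of (6) sin(pi*θ/3) is -18*cos(pi*θ/3)/pi; evaluating from 0 to 3: ∫_{0}^{3} (6) sin(pi*θ/3) dθ = (18/pi) - (-18/pi) = 36/pi.
So ∫_{-3}^{3} g(θ) sin(pi*θ/3) dθ = 48/pi.
Hence Im(c_{1}) = (-1/6)·(48/pi) = -8/pi.

-8/pi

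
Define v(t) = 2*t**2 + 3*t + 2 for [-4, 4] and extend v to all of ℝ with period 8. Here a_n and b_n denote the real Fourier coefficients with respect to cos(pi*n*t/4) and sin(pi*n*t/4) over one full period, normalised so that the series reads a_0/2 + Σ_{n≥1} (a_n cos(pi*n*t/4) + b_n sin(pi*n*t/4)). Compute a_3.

-128/(9*pi**2)

a_3 = 1/4 ∫_{-4}^{4} v(t) cos(3*pi*t/4) dt.
Integrating by parts twice (tabular method), an antiderivative of (2*t**2 + 3*t + 2) cos(3*pi*t/4) is 8*t**2*sin(3*pi*t/4)/(3*pi) + 4*t*sin(3*pi*t/4)/pi + 64*t*cos(3*pi*t/4)/(9*pi**2) - 256*sin(3*pi*t/4)/(27*pi**3) + 8*sin(3*pi*t/4)/(3*pi) + 16*cos(3*pi*t/4)/(3*pi**2); evaluating from -4 to 4: ∫_{-4}^{4} (2*t**2 + 3*t + 2) cos(3*pi*t/4) dt = (-304/(9*pi**2)) - (208/(9*pi**2)) = -512/(9*pi**2).
Hence a_3 = (1/4)·(-512/(9*pi**2)) = -128/(9*pi**2).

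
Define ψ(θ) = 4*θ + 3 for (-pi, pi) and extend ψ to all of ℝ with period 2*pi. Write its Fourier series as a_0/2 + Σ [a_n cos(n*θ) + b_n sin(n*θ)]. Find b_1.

b_1 = 1/pi ∫_{-pi}^{pi} ψ(θ) sin(θ) dθ.
Integrating by parts (boundary term plus one more integral), an antiderivative of (4*θ + 3) sin(θ) is -4*θ*cos(θ) + 4*sin(θ) - 3*cos(θ); evaluating from -pi to pi: ∫_{-pi}^{pi} (4*θ + 3) sin(θ) dθ = (3 + 4*pi) - (3 - 4*pi) = 8*pi.
Hence b_1 = (1/pi)·(8*pi) = 8.

8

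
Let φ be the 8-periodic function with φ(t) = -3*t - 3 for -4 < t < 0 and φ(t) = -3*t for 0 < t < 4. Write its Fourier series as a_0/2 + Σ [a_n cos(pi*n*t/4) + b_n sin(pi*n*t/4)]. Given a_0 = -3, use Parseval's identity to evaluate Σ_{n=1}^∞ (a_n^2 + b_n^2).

129/2

Parseval: a_0^2/2 + Σ_{n≥1} (a_n^2+b_n^2) = 1/4 ∫_{-4}^{4} φ(t)^2 dt = 69.
Subtract a_0^2/2 = 9/2: Σ (a_n^2+b_n^2) = 129/2.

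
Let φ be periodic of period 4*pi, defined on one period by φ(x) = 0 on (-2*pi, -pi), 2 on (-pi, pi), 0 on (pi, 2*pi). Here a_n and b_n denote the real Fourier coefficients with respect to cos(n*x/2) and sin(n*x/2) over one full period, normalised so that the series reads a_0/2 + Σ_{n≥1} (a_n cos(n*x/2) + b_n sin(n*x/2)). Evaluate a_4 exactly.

a_4 = (1/(2*pi)) ∫_{-2*pi}^{2*pi} φ(x) cos(2*x) dx.
φ is even and cos(2*x) is even, so the integrand is even and a_4 = 1/pi ∫_0^{2*pi} φ(x) cos(2*x) dx.
Split the integral at the breakpoints.
Directly, an antiderivative of (2) cos(2*x) is sin(2*x); evaluating from 0 to pi: ∫_{0}^{pi} (2) cos(2*x) dx = (0) - (0) = 0.
∫_{pi}^{2*pi} (0) cos(2*x) dx = 0.
Summing the pieces and multiplying by (1/pi) gives a_4 = 0.

0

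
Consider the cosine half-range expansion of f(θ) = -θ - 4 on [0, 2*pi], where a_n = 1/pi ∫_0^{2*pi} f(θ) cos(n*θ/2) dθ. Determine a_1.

8/pi

a_1 = 1/pi ∫_0^{2*pi} (-θ - 4) cos(θ/2) dθ.
Integrating by parts (boundary term plus one more integral), an antiderivative of (-θ - 4) cos(θ/2) is -2*θ*sin(θ/2) - 8*sin(θ/2) - 4*cos(θ/2); evaluating from 0 to 2*pi: ∫_{0}^{2*pi} (-θ - 4) cos(θ/2) dθ = (4) - (-4) = 8.
Hence a_1 = (1/pi)·(8) = 8/pi.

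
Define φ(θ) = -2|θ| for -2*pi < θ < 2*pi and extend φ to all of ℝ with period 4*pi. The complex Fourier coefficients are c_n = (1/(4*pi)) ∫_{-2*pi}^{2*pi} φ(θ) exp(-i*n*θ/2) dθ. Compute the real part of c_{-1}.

8/pi

Since φ is real-valued, Re(c_{-1}) = (1/(4*pi)) ∫_{-2*pi}^{2*pi} φ(θ) cos(-θ/2) dθ = a_{1}/2.
φ is even and cos(-θ/2) is even, so the integrand is even: ∫_{-2*pi}^{2*pi} φ(θ) cos(-θ/2) dθ = 2∫_0^{2*pi} φ(θ) cos(-θ/2) dθ.
Integrating by parts (boundary term plus one more integral), an antiderivative of (-2*θ) cos(-θ/2) is -4*θ*sin(θ/2) - 8*cos(θ/2); evaluating from 0 to 2*pi: ∫_{0}^{2*pi} (-2*θ) cos(-θ/2) dθ = (8) - (-8) = 16.
So ∫_{-2*pi}^{2*pi} φ(θ) cos(-θ/2) dθ = 32.
Hence Re(c_{-1}) = (1/(4*pi))·(32) = 8/pi.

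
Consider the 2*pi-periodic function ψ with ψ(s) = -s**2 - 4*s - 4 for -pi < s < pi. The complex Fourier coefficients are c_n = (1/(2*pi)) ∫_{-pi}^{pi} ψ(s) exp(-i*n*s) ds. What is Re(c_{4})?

Since ψ is real-valued, Re(c_{4}) = (1/(2*pi)) ∫_{-pi}^{pi} ψ(s) cos(4*s) ds = a_{4}/2.
Integrating by parts twice (tabular method), an antiderivative of (-s**2 - 4*s - 4) cos(4*s) is -s**2*sin(4*s)/4 - s*sin(4*s) - s*cos(4*s)/8 - 31*sin(4*s)/32 - cos(4*s)/4; evaluating from -pi to pi: ∫_{-pi}^{pi} (-s**2 - 4*s - 4) cos(4*s) ds = (-pi/8 - 1/4) - (-1/4 + pi/8) = -pi/4.
Hence Re(c_{4}) = (1/(2*pi))·(-pi/4) = -1/8.

-1/8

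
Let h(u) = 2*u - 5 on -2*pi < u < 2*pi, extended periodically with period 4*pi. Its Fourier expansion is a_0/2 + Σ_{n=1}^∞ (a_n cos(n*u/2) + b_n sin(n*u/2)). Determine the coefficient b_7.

b_7 = (1/(2*pi)) ∫_{-2*pi}^{2*pi} h(u) sin(7*u/2) du.
Integrating by parts (boundary term plus one more integral), an antiderivative of (2*u - 5) sin(7*u/2) is -4*u*cos(7*u/2)/7 + 8*sin(7*u/2)/49 + 10*cos(7*u/2)/7; evaluating from -2*pi to 2*pi: ∫_{-2*pi}^{2*pi} (2*u - 5) sin(7*u/2) du = (-10/7 + 8*pi/7) - (-8*pi/7 - 10/7) = 16*pi/7.
Hence b_7 = (1/(2*pi))·(16*pi/7) = 8/7.

8/7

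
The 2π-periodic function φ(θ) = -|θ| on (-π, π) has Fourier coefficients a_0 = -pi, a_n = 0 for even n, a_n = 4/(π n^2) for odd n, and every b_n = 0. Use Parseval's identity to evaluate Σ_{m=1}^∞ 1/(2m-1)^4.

pi**4/96

Parseval: a_0^2/2 + Σ a_n^2 = (1/π) ∫_{-π}^{π} φ(θ)^2 dθ = 2*pi**2/3.
Subtract a_0^2/2 = pi**2/2: Σ a_n^2 = pi**2/6.
Only odd n contribute, with a_n^2 = 16/(π^2 n^4), so Σ_{m≥1} 1/(2m-1)^4 = π^2·(pi**2/6)/16 = pi**4/96.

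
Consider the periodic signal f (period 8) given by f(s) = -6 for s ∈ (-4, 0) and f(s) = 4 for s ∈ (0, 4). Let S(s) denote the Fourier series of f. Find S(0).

-1

At s = 0 the one-sided limits are f(0^-) = -6 and f(0^+) = 4.
By Dirichlet's theorem the series converges to their average, [(-6) + (4)]/2 = -1.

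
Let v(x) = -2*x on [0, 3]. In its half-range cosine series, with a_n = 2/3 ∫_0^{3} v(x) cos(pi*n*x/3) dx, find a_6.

a_6 = 2/3 ∫_0^{3} (-2*x) cos(2*pi*x) dx.
Integrating by parts (boundary term plus one more integral), an antiderivative of (-2*x) cos(2*pi*x) is -x*sin(2*pi*x)/pi - cos(2*pi*x)/(2*pi**2); evaluating from 0 to 3: ∫_{0}^{3} (-2*x) cos(2*pi*x) dx = (-1/(2*pi**2)) - (-1/(2*pi**2)) = 0.
Hence a_6 = (2/3)·(0) = 0.

0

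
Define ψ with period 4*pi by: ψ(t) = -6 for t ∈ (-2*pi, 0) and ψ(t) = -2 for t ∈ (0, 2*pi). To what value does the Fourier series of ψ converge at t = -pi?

-6

ψ is continuous at t = -pi with value -6, so the series converges to -6 there.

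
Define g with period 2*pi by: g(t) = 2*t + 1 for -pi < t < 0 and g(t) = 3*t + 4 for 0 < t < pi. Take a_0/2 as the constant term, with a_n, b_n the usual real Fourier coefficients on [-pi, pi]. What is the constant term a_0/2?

a_0 = 1/pi ∫_{-pi}^{pi} g(t) dt = 1/pi · (pi*(pi + 10)/2) = pi/2 + 5.
So the constant term a_0/2 = pi/4 + 5/2.

pi/4 + 5/2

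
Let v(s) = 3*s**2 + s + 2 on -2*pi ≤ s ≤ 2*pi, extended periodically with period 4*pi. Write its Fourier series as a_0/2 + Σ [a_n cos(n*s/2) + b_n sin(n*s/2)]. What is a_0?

4 + 8*pi**2

a_0 = (1/(2*pi)) ∫_{-2*pi}^{2*pi} v(s) ds = (1/(2*pi)) · (8*pi + 16*pi**3) = 4 + 8*pi**2.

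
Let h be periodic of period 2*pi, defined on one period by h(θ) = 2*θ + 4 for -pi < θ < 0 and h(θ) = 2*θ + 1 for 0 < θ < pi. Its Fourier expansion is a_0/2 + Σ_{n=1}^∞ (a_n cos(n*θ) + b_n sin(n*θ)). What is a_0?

5

a_0 = 1/pi ∫_{-pi}^{pi} h(θ) dθ = 1/pi · (5*pi) = 5.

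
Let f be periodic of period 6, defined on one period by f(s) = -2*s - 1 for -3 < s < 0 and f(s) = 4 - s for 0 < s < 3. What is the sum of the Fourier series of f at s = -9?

s = -9 differs from s = -3 by -1 full period(s), and the series is 6-periodic.
At s = -3 the one-sided limits are f(-3^-) = 1 and f(-3^+) = 5.
By Dirichlet's theorem the series converges to their average, [(1) + (5)]/2 = 3.

3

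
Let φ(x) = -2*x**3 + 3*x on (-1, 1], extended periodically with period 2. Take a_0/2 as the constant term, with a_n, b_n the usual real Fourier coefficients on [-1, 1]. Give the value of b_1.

2/pi + 24/pi**3

b_1 = ∫_{-1}^{1} φ(x) sin(pi*x) dx.
φ is odd and sin(pi*x) is odd, so the integrand is even and b_1 = 2 ∫_0^{1} φ(x) sin(pi*x) dx.
Integrating by parts three times (tabular method), an antiderivative of (-2*x**3 + 3*x) sin(pi*x) is 2*x**3*cos(pi*x)/pi - 6*x**2*sin(pi*x)/pi**2 - 3*x*cos(pi*x)/pi - 12*x*cos(pi*x)/pi**3 + 12*sin(pi*x)/pi**4 + 3*sin(pi*x)/pi**2; evaluating from 0 to 1: ∫_{0}^{1} (-2*x**3 + 3*x) sin(pi*x) dx = ((pi**2 + 12)/pi**3) - (0) = (pi**2 + 12)/pi**3.
Hence b_1 = 2·((pi**2 + 12)/pi**3) = 2/pi + 24/pi**3.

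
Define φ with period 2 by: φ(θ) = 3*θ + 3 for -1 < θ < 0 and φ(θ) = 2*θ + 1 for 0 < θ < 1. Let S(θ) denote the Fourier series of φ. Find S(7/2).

3/2

θ = 7/2 differs from θ = -1/2 by 2 full period(s), and the series is 2-periodic.
φ is continuous at θ = -1/2 with value 3/2, so the series converges to 3/2 there.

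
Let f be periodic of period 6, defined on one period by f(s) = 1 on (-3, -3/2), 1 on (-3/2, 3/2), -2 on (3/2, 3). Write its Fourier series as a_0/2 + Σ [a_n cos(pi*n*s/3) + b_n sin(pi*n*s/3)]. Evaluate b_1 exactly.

-3/pi

b_1 = 1/3 ∫_{-3}^{3} f(s) sin(pi*s/3) ds.
Split the integral at the breakpoints.
Directly, an antiderivative of (1) sin(pi*s/3) is -3*cos(pi*s/3)/pi; evaluating from -3 to -3/2: ∫_{-3}^{-3/2} (1) sin(pi*s/3) ds = (0) - (3/pi) = -3/pi.
Directly, an antiderivative of (1) sin(pi*s/3) is -3*cos(pi*s/3)/pi; evaluating from -3/2 to 3/2: ∫_{-3/2}^{3/2} (1) sin(pi*s/3) ds = (0) - (0) = 0.
Directly, an antiderivative of (-2) sin(pi*s/3) is 6*cos(pi*s/3)/pi; evaluating from 3/2 to 3: ∫_{3/2}^{3} (-2) sin(pi*s/3) ds = (-6/pi) - (0) = -6/pi.
Summing the pieces and multiplying by (1/3) gives b_1 = -3/pi.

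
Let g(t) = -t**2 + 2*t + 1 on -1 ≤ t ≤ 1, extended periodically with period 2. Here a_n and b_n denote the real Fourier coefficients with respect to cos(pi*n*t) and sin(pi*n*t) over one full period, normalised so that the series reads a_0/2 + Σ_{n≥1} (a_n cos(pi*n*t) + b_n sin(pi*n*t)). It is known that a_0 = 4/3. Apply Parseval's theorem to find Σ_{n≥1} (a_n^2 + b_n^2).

Parseval: a_0^2/2 + Σ_{n≥1} (a_n^2+b_n^2) = ∫_{-1}^{1} g(t)^2 dt = 56/15.
Subtract a_0^2/2 = 8/9: Σ (a_n^2+b_n^2) = 128/45.

128/45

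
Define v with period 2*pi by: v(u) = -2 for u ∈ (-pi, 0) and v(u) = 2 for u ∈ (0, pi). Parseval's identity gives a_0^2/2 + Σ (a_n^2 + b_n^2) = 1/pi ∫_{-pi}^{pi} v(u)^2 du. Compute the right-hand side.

1/pi ∫_{-pi}^{pi} v(u)^2 du = 1/pi · (8*pi) = 8.

8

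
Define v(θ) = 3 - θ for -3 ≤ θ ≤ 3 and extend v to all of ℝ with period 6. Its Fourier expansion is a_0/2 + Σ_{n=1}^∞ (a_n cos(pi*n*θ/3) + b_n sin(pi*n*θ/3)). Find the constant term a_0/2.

a_0 = 1/3 ∫_{-3}^{3} v(θ) dθ = 1/3 · (18) = 6.
So the constant term a_0/2 = 3.

3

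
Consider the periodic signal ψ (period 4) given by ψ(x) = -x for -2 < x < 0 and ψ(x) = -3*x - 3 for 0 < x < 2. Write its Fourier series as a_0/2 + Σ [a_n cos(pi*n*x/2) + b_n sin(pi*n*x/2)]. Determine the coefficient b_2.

4/pi

b_2 = 1/2 ∫_{-2}^{2} ψ(x) sin(pi*x) dx.
Split the integral at the breakpoints.
Integrating by parts (boundary term plus one more integral), an antiderivative of (-x) sin(pi*x) is x*cos(pi*x)/pi - sin(pi*x)/pi**2; evaluating from -2 to 0: ∫_{-2}^{0} (-x) sin(pi*x) dx = (0) - (-2/pi) = 2/pi.
Integrating by parts (boundary term plus one more integral), an antiderivative of (-3*x - 3) sin(pi*x) is 3*x*cos(pi*x)/pi - 3*sin(pi*x)/pi**2 + 3*cos(pi*x)/pi; evaluating from 0 to 2: ∫_{0}^{2} (-3*x - 3) sin(pi*x) dx = (9/pi) - (3/pi) = 6/pi.
Summing the pieces and multiplying by (1/2) gives b_2 = 4/pi.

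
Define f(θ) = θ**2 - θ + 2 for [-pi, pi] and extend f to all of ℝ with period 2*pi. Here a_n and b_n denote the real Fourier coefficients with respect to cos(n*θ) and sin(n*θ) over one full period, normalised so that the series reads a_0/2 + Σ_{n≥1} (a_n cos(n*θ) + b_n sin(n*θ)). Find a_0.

a_0 = 1/pi ∫_{-pi}^{pi} f(θ) dθ = 1/pi · (2*pi*(6 + pi**2)/3) = 4 + 2*pi**2/3.

4 + 2*pi**2/3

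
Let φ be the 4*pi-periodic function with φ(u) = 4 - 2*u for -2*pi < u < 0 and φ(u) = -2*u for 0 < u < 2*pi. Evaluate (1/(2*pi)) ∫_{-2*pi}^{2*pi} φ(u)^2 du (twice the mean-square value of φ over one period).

16 + 16*pi + 32*pi**2/3

(1/(2*pi)) ∫_{-2*pi}^{2*pi} φ(u)^2 du = (1/(2*pi)) · (32*pi*(3 + 3*pi + 2*pi**2)/3) = 16 + 16*pi + 32*pi**2/3.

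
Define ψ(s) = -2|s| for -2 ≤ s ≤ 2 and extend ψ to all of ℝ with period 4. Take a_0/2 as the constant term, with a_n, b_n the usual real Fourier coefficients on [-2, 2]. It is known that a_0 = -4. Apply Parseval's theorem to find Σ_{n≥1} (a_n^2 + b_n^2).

Parseval: a_0^2/2 + Σ_{n≥1} (a_n^2+b_n^2) = 1/2 ∫_{-2}^{2} ψ(s)^2 ds = 32/3.
Subtract a_0^2/2 = 8: Σ (a_n^2+b_n^2) = 8/3.

8/3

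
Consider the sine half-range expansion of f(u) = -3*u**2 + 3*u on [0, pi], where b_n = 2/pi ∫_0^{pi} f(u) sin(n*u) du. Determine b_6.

-1 + pi

b_6 = 2/pi ∫_0^{pi} (-3*u**2 + 3*u) sin(6*u) du.
Integrating by parts twice (tabular method), an antiderivative of (-3*u**2 + 3*u) sin(6*u) is u**2*cos(6*u)/2 - u*sin(6*u)/6 - u*cos(6*u)/2 + sin(6*u)/12 - cos(6*u)/36; evaluating from 0 to pi: ∫_{0}^{pi} (-3*u**2 + 3*u) sin(6*u) du = (-pi/2 - 1/36 + pi**2/2) - (-1/36) = pi*(-1 + pi)/2.
Hence b_6 = (2/pi)·(pi*(-1 + pi)/2) = -1 + pi.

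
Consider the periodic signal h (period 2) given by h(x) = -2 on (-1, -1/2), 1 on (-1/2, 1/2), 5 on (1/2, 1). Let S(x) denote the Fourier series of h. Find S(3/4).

5

h is continuous at x = 3/4 with value 5, so the series converges to 5 there.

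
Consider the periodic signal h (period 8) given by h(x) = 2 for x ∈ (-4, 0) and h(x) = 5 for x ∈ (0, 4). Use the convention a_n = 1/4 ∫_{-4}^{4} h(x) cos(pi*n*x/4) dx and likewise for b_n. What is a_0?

a_0 = 1/4 ∫_{-4}^{4} h(x) dx = 1/4 · (28) = 7.

7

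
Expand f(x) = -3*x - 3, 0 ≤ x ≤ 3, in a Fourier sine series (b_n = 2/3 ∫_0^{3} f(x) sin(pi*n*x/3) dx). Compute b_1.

b_1 = 2/3 ∫_0^{3} (-3*x - 3) sin(pi*x/3) dx.
Integrating by parts (boundary term plus one more integral), an antiderivative of (-3*x - 3) sin(pi*x/3) is 9*x*cos(pi*x/3)/pi - 27*sin(pi*x/3)/pi**2 + 9*cos(pi*x/3)/pi; evaluating from 0 to 3: ∫_{0}^{3} (-3*x - 3) sin(pi*x/3) dx = (-36/pi) - (9/pi) = -45/pi.
Hence b_1 = (2/3)·(-45/pi) = -30/pi.

-30/pi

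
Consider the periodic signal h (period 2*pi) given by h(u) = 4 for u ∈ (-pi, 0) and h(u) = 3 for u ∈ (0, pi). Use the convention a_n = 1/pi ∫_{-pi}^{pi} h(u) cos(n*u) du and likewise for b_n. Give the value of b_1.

-2/pi

b_1 = 1/pi ∫_{-pi}^{pi} h(u) sin(u) du.
Split the integral at the breakpoints.
Directly, an antiderivative of (4) sin(u) is -4*cos(u); evaluating from -pi to 0: ∫_{-pi}^{0} (4) sin(u) du = (-4) - (4) = -8.
Directly, an antiderivative of (3) sin(u) is -3*cos(u); evaluating from 0 to pi: ∫_{0}^{pi} (3) sin(u) du = (3) - (-3) = 6.
Summing the pieces and multiplying by (1/pi) gives b_1 = -2/pi.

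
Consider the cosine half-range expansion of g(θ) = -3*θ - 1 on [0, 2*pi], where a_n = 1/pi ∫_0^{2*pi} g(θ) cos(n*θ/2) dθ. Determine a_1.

a_1 = 1/pi ∫_0^{2*pi} (-3*θ - 1) cos(θ/2) dθ.
Integrating by parts (boundary term plus one more integral), an antiderivative of (-3*θ - 1) cos(θ/2) is -6*θ*sin(θ/2) - 2*sin(θ/2) - 12*cos(θ/2); evaluating from 0 to 2*pi: ∫_{0}^{2*pi} (-3*θ - 1) cos(θ/2) dθ = (12) - (-12) = 24.
Hence a_1 = (1/pi)·(24) = 24/pi.

24/pi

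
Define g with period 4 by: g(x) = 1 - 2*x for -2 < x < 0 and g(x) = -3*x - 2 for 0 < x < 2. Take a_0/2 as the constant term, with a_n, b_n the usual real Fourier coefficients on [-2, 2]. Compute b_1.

-16/pi

b_1 = 1/2 ∫_{-2}^{2} g(x) sin(pi*x/2) dx.
Split the integral at the breakpoints.
Integrating by parts (boundary term plus one more integral), an antiderivative of (1 - 2*x) sin(pi*x/2) is 4*x*cos(pi*x/2)/pi - 8*sin(pi*x/2)/pi**2 - 2*cos(pi*x/2)/pi; evaluating from -2 to 0: ∫_{-2}^{0} (1 - 2*x) sin(pi*x/2) dx = (-2/pi) - (10/pi) = -12/pi.
Integrating by parts (boundary term plus one more integral), an antiderivative of (-3*x - 2) sin(pi*x/2) is 6*x*cos(pi*x/2)/pi - 12*sin(pi*x/2)/pi**2 + 4*cos(pi*x/2)/pi; evaluating from 0 to 2: ∫_{0}^{2} (-3*x - 2) sin(pi*x/2) dx = (-16/pi) - (4/pi) = -20/pi.
Summing the pieces and multiplying by (1/2) gives b_1 = -16/pi.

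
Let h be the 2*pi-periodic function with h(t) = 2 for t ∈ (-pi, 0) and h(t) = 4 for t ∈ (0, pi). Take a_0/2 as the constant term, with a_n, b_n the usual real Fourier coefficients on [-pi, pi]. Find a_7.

0

a_7 = 1/pi ∫_{-pi}^{pi} h(t) cos(7*t) dt.
Split the integral at the breakpoints.
Directly, an antiderivative of (2) cos(7*t) is 2*sin(7*t)/7; evaluating from -pi to 0: ∫_{-pi}^{0} (2) cos(7*t) dt = (0) - (0) = 0.
Directly, an antiderivative of (4) cos(7*t) is 4*sin(7*t)/7; evaluating from 0 to pi: ∫_{0}^{pi} (4) cos(7*t) dt = (0) - (0) = 0.
Summing the pieces and multiplying by (1/pi) gives a_7 = 0.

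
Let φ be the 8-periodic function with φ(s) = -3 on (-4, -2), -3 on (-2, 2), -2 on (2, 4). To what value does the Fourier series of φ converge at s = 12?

s = 12 differs from s = 4 by 1 full period(s), and the series is 8-periodic.
At s = 4 the one-sided limits are φ(4^-) = -2 and φ(4^+) = -3.
By Dirichlet's theorem the series converges to their average, [(-2) + (-3)]/2 = -5/2.

-5/2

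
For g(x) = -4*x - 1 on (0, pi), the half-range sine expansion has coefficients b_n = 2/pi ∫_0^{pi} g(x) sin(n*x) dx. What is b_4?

b_4 = 2/pi ∫_0^{pi} (-4*x - 1) sin(4*x) dx.
Integrating by parts (boundary term plus one more integral), an antiderivative of (-4*x - 1) sin(4*x) is x*cos(4*x) - sin(4*x)/4 + cos(4*x)/4; evaluating from 0 to pi: ∫_{0}^{pi} (-4*x - 1) sin(4*x) dx = (1/4 + pi) - (1/4) = pi.
Hence b_4 = (2/pi)·(pi) = 2.

2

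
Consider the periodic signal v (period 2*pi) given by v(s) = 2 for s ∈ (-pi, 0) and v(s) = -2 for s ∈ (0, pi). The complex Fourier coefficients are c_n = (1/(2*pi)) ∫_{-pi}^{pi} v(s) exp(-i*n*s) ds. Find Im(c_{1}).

4/pi

Since v is real-valued, Im(c_{1}) = -(1/(2*pi)) ∫_{-pi}^{pi} v(s) sin(s) ds = -b_{1}/2.
v is odd and sin(s) is odd, so the integrand is even: ∫_{-pi}^{pi} v(s) sin(s) ds = 2∫_0^{pi} v(s) sin(s) ds.
Directly, an antiderivative of (-2) sin(s) is 2*cos(s); evaluating from 0 to pi: ∫_{0}^{pi} (-2) sin(s) ds = (-2) - (2) = -4.
So ∫_{-pi}^{pi} v(s) sin(s) ds = -8.
Hence Im(c_{1}) = (-1/(2*pi))·(-8) = 4/pi.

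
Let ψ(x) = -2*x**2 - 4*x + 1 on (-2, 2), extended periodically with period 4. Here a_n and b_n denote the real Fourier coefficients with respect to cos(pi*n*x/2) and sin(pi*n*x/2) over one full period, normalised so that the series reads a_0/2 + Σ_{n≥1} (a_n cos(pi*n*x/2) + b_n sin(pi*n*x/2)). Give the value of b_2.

b_2 = 1/2 ∫_{-2}^{2} ψ(x) sin(pi*x) dx.
Integrating by parts twice (tabular method), an antiderivative of (-2*x**2 - 4*x + 1) sin(pi*x) is 2*x**2*cos(pi*x)/pi - 4*x*sin(pi*x)/pi**2 + 4*x*cos(pi*x)/pi - 4*sin(pi*x)/pi**2 - cos(pi*x)/pi - 4*cos(pi*x)/pi**3; evaluating from -2 to 2: ∫_{-2}^{2} (-2*x**2 - 4*x + 1) sin(pi*x) dx = (-4/pi**3 + 15/pi) - ((-pi**2 - 4)/pi**3) = 16/pi.
Hence b_2 = (1/2)·(16/pi) = 8/pi.

8/pi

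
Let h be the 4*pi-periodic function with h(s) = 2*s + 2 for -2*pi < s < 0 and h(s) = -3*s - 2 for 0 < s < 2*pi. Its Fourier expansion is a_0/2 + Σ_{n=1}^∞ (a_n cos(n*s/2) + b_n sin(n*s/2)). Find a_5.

4/(5*pi)

a_5 = (1/(2*pi)) ∫_{-2*pi}^{2*pi} h(s) cos(5*s/2) ds.
Split the integral at the breakpoints.
Integrating by parts (boundary term plus one more integral), an antiderivative of (2*s + 2) cos(5*s/2) is 4*s*sin(5*s/2)/5 + 4*sin(5*s/2)/5 + 8*cos(5*s/2)/25; evaluating from -2*pi to 0: ∫_{-2*pi}^{0} (2*s + 2) cos(5*s/2) ds = (8/25) - (-8/25) = 16/25.
Integrating by parts (boundary term plus one more integral), an antiderivative of (-3*s - 2) cos(5*s/2) is -6*s*sin(5*s/2)/5 - 4*sin(5*s/2)/5 - 12*cos(5*s/2)/25; evaluating from 0 to 2*pi: ∫_{0}^{2*pi} (-3*s - 2) cos(5*s/2) ds = (12/25) - (-12/25) = 24/25.
Summing the pieces and multiplying by (1/(2*pi)) gives a_5 = 4/(5*pi).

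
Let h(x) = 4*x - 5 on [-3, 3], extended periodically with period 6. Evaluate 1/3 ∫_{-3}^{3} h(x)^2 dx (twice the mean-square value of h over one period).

1/3 ∫_{-3}^{3} h(x)^2 dx = 1/3 · (438) = 146.

146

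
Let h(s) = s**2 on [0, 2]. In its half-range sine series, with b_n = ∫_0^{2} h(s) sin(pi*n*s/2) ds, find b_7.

8*(-4 + 49*pi**2)/(343*pi**3)

b_7 = ∫_0^{2} (s**2) sin(7*pi*s/2) ds.
Integrating by parts twice (tabular method), an antiderivative of (s**2) sin(7*pi*s/2) is -2*s**2*cos(7*pi*s/2)/(7*pi) + 8*s*sin(7*pi*s/2)/(49*pi**2) + 16*cos(7*pi*s/2)/(343*pi**3); evaluating from 0 to 2: ∫_{0}^{2} (s**2) sin(7*pi*s/2) ds = (8*(-2 + 49*pi**2)/(343*pi**3)) - (16/(343*pi**3)) = 8*(-4 + 49*pi**2)/(343*pi**3).
Hence b_7 = 8*(-4 + 49*pi**2)/(343*pi**3).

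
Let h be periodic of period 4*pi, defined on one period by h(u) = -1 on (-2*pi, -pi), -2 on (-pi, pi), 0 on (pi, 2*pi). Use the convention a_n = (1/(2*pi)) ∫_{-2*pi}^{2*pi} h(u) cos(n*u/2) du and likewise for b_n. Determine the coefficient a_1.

-3/pi

a_1 = (1/(2*pi)) ∫_{-2*pi}^{2*pi} h(u) cos(u/2) du.
Split the integral at the breakpoints.
Directly, an antiderivative of (-1) cos(u/2) is -2*sin(u/2); evaluating from -2*pi to -pi: ∫_{-2*pi}^{-pi} (-1) cos(u/2) du = (2) - (0) = 2.
Directly, an antiderivative of (-2) cos(u/2) is -4*sin(u/2); evaluating from -pi to pi: ∫_{-pi}^{pi} (-2) cos(u/2) du = (-4) - (4) = -8.
∫_{pi}^{2*pi} (0) cos(u/2) du = 0.
Summing the pieces and multiplying by (1/(2*pi)) gives a_1 = -3/pi.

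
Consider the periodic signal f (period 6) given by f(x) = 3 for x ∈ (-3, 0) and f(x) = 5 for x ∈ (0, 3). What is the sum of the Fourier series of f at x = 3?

At x = 3 the one-sided limits are f(3^-) = 5 and f(3^+) = 3.
By Dirichlet's theorem the series converges to their average, [(5) + (3)]/2 = 4.

4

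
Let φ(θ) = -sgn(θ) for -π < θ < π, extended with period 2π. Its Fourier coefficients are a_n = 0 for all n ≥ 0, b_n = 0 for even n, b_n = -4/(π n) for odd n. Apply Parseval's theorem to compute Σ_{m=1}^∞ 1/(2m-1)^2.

Parseval: Σ b_n^2 = (1/π) ∫_{-π}^{π} φ(θ)^2 dθ = 2.
Only odd n contribute, with b_n^2 = 16/(π^2 n^2), so Σ_{m≥1} 1/(2m-1)^2 = π^2·(2)/16 = pi**2/8.

pi**2/8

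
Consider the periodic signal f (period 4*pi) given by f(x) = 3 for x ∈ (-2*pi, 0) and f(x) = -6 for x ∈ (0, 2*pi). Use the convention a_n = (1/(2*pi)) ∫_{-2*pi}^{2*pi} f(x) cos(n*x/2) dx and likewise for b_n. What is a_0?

-3

a_0 = (1/(2*pi)) ∫_{-2*pi}^{2*pi} f(x) dx = (1/(2*pi)) · (-6*pi) = -3.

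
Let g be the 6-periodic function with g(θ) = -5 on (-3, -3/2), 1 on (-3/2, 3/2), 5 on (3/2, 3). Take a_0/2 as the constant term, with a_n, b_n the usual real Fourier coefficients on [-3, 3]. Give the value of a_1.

a_1 = 1/3 ∫_{-3}^{3} g(θ) cos(pi*θ/3) dθ.
Split the integral at the breakpoints.
Directly, an antiderivative of (-5) cos(pi*θ/3) is -15*sin(pi*θ/3)/pi; evaluating from -3 to -3/2: ∫_{-3}^{-3/2} (-5) cos(pi*θ/3) dθ = (15/pi) - (0) = 15/pi.
Directly, an antiderivative of (1) cos(pi*θ/3) is 3*sin(pi*θ/3)/pi; evaluating from -3/2 to 3/2: ∫_{-3/2}^{3/2} (1) cos(pi*θ/3) dθ = (3/pi) - (-3/pi) = 6/pi.
Directly, an antiderivative of (5) cos(pi*θ/3) is 15*sin(pi*θ/3)/pi; evaluating from 3/2 to 3: ∫_{3/2}^{3} (5) cos(pi*θ/3) dθ = (0) - (15/pi) = -15/pi.
Summing the pieces and multiplying by (1/3) gives a_1 = 2/pi.

2/pi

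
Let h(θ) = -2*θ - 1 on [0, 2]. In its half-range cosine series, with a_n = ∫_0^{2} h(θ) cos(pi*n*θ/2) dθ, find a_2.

a_2 = ∫_0^{2} (-2*θ - 1) cos(pi*θ) dθ.
Integrating by parts (boundary term plus one more integral), an antiderivative of (-2*θ - 1) cos(pi*θ) is -2*θ*sin(pi*θ)/pi - sin(pi*θ)/pi - 2*cos(pi*θ)/pi**2; evaluating from 0 to 2: ∫_{0}^{2} (-2*θ - 1) cos(pi*θ) dθ = (-2/pi**2) - (-2/pi**2) = 0.
Hence a_2 = 0.

0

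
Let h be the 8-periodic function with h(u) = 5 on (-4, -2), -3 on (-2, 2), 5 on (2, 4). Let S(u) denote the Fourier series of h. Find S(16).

u = 16 differs from u = 0 by 2 full period(s), and the series is 8-periodic.
h is continuous at u = 0 with value -3, so the series converges to -3 there.

-3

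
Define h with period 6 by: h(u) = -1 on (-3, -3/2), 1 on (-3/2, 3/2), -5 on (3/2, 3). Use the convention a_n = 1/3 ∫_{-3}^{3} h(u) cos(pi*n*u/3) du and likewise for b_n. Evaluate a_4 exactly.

a_4 = 1/3 ∫_{-3}^{3} h(u) cos(4*pi*u/3) du.
Split the integral at the breakpoints.
Directly, an antiderivative of (-1) cos(4*pi*u/3) is -3*sin(4*pi*u/3)/(4*pi); evaluating from -3 to -3/2: ∫_{-3}^{-3/2} (-1) cos(4*pi*u/3) du = (0) - (0) = 0.
Directly, an antiderivative of (1) cos(4*pi*u/3) is 3*sin(4*pi*u/3)/(4*pi); evaluating from -3/2 to 3/2: ∫_{-3/2}^{3/2} (1) cos(4*pi*u/3) du = (0) - (0) = 0.
Directly, an antiderivative of (-5) cos(4*pi*u/3) is -15*sin(4*pi*u/3)/(4*pi); evaluating from 3/2 to 3: ∫_{3/2}^{3} (-5) cos(4*pi*u/3) du = (0) - (0) = 0.
Summing the pieces and multiplying by (1/3) gives a_4 = 0.

0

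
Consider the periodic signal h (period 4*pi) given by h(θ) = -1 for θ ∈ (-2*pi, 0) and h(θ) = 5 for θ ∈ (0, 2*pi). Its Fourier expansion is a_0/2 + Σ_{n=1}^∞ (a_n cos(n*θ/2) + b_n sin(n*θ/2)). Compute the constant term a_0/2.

a_0 = (1/(2*pi)) ∫_{-2*pi}^{2*pi} h(θ) dθ = (1/(2*pi)) · (8*pi) = 4.
So the constant term a_0/2 = 2.

2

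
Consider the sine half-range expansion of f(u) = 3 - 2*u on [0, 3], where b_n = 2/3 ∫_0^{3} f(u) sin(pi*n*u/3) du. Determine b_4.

b_4 = 2/3 ∫_0^{3} (3 - 2*u) sin(4*pi*u/3) du.
Integrating by parts (boundary term plus one more integral), an antiderivative of (3 - 2*u) sin(4*pi*u/3) is 3*u*cos(4*pi*u/3)/(2*pi) - 9*sin(4*pi*u/3)/(8*pi**2) - 9*cos(4*pi*u/3)/(4*pi); evaluating from 0 to 3: ∫_{0}^{3} (3 - 2*u) sin(4*pi*u/3) du = (9/(4*pi)) - (-9/(4*pi)) = 9/(2*pi).
Hence b_4 = (2/3)·(9/(2*pi)) = 3/pi.

3/pi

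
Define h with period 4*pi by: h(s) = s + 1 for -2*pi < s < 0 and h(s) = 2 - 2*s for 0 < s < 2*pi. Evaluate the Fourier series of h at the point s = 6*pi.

3/2 - 3*pi

s = 6*pi differs from s = -2*pi by 2 full period(s), and the series is 4*pi-periodic.
At s = -2*pi the one-sided limits are h(-2*pi^-) = 2 - 4*pi and h(-2*pi^+) = 1 - 2*pi.
By Dirichlet's theorem the series converges to their average, [(2 - 4*pi) + (1 - 2*pi)]/2 = 3/2 - 3*pi.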